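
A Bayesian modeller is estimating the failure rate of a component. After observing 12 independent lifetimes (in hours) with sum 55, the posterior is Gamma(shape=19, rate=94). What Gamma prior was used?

Gamma–exponential conjugacy: posterior shape = α + n, posterior rate = β + Σtᵢ.
So α = 19 − 12 = 7 and β = 94 − 55 = 39.

Gamma(shape=7, rate=39)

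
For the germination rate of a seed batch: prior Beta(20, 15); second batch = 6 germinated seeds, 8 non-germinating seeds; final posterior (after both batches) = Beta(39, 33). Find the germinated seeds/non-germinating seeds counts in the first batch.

13 germinated seeds and 10 non-germinating seeds

Sequential conjugate updates are equivalent to a single update on the pooled data, so total successes = posterior α − prior α and total failures = posterior β − prior β.
Total across both batches: 39−20=19 germinated seeds, 33−15=18 non-germinating seeds.
Subtract the second batch: 19−6=13 germinated seeds and 18−8=10 non-germinating seeds.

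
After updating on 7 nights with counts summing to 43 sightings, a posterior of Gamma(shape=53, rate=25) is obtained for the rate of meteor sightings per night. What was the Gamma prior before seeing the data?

A Gamma(α, β) prior (rate parametrization) on a Poisson rate with n observations summing to S gives posterior Gamma(α+S, β+n).
So α = 53 − 43 = 10 and β = 25 − 7 = 18.

Gamma(shape=10, rate=18)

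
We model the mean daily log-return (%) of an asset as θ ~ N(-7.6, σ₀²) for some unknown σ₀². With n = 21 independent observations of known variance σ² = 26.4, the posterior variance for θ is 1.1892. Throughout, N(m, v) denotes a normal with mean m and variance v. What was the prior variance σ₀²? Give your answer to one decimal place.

σ₀² = 22.0

Posterior precision equals prior precision plus data precision: 1/σ_n² = 1/σ₀² + n/σ².
So 1/σ₀² = 1/1.1892 − 21/26.4 = 0.840901 − 0.795455 = 0.045446.
Hence σ₀² = 1/0.045446 ≈ 22.0.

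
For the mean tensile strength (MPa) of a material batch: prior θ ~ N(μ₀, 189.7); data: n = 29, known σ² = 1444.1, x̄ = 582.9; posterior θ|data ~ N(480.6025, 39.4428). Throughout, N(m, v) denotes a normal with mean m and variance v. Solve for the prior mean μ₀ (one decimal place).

μ₀ = 90.9

With known observation variance, the Normal–Normal posterior has precision τ_n = τ₀ + n/σ² and mean μ_n = (τ₀μ₀ + (n/σ²)x̄)/τ_n.
Here τ₀ = 1/189.7 = 0.005271 and τ_data = 29/1444.1 = 0.020082, so τ_n = 0.025353.
Rearranging for μ₀: μ₀ = (μ_n·τ_n − τ_data·x̄)/τ₀ = (480.6025·0.025353 − 0.020082·582.9) / 0.005271 = 0.478917/0.005271 ≈ 90.9.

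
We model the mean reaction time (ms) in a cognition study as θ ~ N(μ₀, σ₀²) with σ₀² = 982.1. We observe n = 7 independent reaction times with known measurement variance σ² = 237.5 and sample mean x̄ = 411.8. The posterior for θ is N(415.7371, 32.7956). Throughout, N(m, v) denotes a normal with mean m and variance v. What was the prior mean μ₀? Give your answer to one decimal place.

The posterior mean is a precision-weighted average: μ_n = (τ₀μ₀ + τ_data·x̄)/(τ₀+τ_data), with τ₀=1/σ₀² and τ_data=n/σ².
Here τ₀ = 1/982.1 = 0.001018 and τ_data = 7/237.5 = 0.029474, so τ_n = 0.030492.
Rearranging for μ₀: μ₀ = (μ_n·τ_n − τ_data·x̄)/τ₀ = (415.7371·0.030492 − 0.029474·411.8) / 0.001018 = 0.539262/0.001018 ≈ 529.7.

μ₀ = 529.7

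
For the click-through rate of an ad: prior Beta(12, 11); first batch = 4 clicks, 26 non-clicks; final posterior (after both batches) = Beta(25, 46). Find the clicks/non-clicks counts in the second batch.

Because Beta–binomial updating is additive in the counts, the combined data contributed (α_post−α_prior, β_post−β_prior) successes and failures.
Total across both batches: 25−12=13 clicks, 46−11=35 non-clicks.
Subtract the first batch: 13−4=9 clicks and 35−26=9 non-clicks.

9 clicks and 9 non-clicks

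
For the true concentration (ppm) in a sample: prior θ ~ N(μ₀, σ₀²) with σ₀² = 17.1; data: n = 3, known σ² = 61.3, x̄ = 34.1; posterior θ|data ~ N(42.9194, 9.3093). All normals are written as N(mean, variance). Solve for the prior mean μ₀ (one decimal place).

μ₀ = 50.3

With known observation variance, the Normal–Normal posterior has precision τ_n = τ₀ + n/σ² and mean μ_n = (τ₀μ₀ + (n/σ²)x̄)/τ_n.
Here τ₀ = 1/17.1 = 0.058480 and τ_data = 3/61.3 = 0.048940, so τ_n = 0.107420.
Rearranging for μ₀: μ₀ = (μ_n·τ_n − τ_data·x̄)/τ₀ = (42.9194·0.107420 − 0.048940·34.1) / 0.058480 = 2.941548/0.058480 ≈ 50.3.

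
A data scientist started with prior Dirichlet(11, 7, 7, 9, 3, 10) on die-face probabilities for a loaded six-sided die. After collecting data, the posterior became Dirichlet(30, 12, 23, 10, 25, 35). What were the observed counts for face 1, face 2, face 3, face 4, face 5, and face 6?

counts (19, 5, 16, 1, 22, 25)

For a Dirichlet(α) prior with multinomial counts c, the posterior is Dirichlet(α + c) componentwise.
Counts are posterior − prior componentwise: 30−11=19, 12−7=5, 23−7=16, 10−9=1, 25−3=22, 35−10=25.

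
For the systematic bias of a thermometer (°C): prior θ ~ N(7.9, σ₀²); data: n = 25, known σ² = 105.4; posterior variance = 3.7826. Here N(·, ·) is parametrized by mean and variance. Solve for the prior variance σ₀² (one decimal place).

σ₀² = 36.8

Posterior precision equals prior precision plus data precision: 1/σ_n² = 1/σ₀² + n/σ².
So 1/σ₀² = 1/3.7826 − 25/105.4 = 0.264368 − 0.237192 = 0.027176.
Hence σ₀² = 1/0.027176 ≈ 36.8.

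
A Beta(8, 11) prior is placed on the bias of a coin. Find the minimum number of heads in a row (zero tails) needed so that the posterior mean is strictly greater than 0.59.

k = 8

After k heads and 0 tails the posterior is Beta(8+k, 11), with mean (8+k)/(8+11+k).
Set (8+k)/(19+k) > 0.59 and solve: k > (0.59·19 − 8)/(1 − 0.59) = 7.829.
The smallest integer exceeding 7.829 is 8.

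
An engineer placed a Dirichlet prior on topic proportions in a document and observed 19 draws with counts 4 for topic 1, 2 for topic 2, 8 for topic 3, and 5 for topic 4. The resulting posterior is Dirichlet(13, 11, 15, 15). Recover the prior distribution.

For a Dirichlet(α) prior with multinomial counts c, the posterior is Dirichlet(α + c) componentwise.
Subtract each count from the matching posterior parameter: 13−4=9, 11−2=9, 15−8=7, 15−5=10.

Dirichlet(9, 9, 7, 10)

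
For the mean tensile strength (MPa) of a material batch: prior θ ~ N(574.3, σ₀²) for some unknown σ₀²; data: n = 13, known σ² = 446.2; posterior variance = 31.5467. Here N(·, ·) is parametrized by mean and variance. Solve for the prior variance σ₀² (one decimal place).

For the Normal–Normal model with known σ², precisions add: τ_n = τ₀ + n/σ².
So 1/σ₀² = 1/31.5467 − 13/446.2 = 0.031699 − 0.029135 = 0.002564.
Hence σ₀² = 1/0.002564 ≈ 390.0.

σ₀² = 390.0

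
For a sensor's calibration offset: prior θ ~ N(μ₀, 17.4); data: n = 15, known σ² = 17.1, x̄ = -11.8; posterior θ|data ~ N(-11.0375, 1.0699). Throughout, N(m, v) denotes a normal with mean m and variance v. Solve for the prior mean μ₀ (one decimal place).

μ₀ = 0.6

With known observation variance, the Normal–Normal posterior has precision τ_n = τ₀ + n/σ² and mean μ_n = (τ₀μ₀ + (n/σ²)x̄)/τ_n.
Here τ₀ = 1/17.4 = 0.057471 and τ_data = 15/17.1 = 0.877193, so τ_n = 0.934664.
Rearranging for μ₀: μ₀ = (μ_n·τ_n − τ_data·x̄)/τ₀ = (-11.0375·0.934664 − 0.877193·-11.8) / 0.057471 = 0.034523/0.057471 ≈ 0.6.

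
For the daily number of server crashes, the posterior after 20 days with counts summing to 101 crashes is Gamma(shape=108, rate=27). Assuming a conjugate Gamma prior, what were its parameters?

A Gamma(α, β) prior (rate parametrization) on a Poisson rate with n observations summing to S gives posterior Gamma(α+S, β+n).
So α = 108 − 101 = 7 and β = 27 − 20 = 7.

Gamma(shape=7, rate=7)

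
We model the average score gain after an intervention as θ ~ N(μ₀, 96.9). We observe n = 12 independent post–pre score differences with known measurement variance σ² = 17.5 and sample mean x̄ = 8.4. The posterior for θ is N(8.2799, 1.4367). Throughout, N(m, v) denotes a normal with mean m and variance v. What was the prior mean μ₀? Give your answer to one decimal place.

μ₀ = 0.3

The posterior mean is a precision-weighted average: μ_n = (τ₀μ₀ + τ_data·x̄)/(τ₀+τ_data), with τ₀=1/σ₀² and τ_data=n/σ².
Here τ₀ = 1/96.9 = 0.010320 and τ_data = 12/17.5 = 0.685714, so τ_n = 0.696034.
Rearranging for μ₀: μ₀ = (μ_n·τ_n − τ_data·x̄)/τ₀ = (8.2799·0.696034 − 0.685714·8.4) / 0.010320 = 0.003094/0.010320 ≈ 0.3.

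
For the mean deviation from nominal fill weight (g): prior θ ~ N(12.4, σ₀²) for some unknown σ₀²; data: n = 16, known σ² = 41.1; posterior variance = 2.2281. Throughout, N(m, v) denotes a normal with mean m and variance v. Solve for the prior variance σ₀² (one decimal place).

σ₀² = 16.8

For the Normal–Normal model with known σ², precisions add: τ_n = τ₀ + n/σ².
So 1/σ₀² = 1/2.2281 − 16/41.1 = 0.448813 − 0.389294 = 0.059519.
Hence σ₀² = 1/0.059519 ≈ 16.8.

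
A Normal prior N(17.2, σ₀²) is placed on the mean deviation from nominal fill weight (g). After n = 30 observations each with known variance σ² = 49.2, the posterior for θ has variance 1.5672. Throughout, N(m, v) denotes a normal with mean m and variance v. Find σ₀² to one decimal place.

For the Normal–Normal model with known σ², precisions add: τ_n = τ₀ + n/σ².
So 1/σ₀² = 1/1.5672 − 30/49.2 = 0.638081 − 0.609756 = 0.028325.
Hence σ₀² = 1/0.028325 ≈ 35.3.

σ₀² = 35.3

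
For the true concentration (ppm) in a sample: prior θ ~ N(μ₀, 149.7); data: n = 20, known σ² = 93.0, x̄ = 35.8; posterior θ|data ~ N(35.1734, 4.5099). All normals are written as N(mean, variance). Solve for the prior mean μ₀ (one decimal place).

The posterior mean is a precision-weighted average: μ_n = (τ₀μ₀ + τ_data·x̄)/(τ₀+τ_data), with τ₀=1/σ₀² and τ_data=n/σ².
Here τ₀ = 1/149.7 = 0.006680 and τ_data = 20/93.0 = 0.215054, so τ_n = 0.221734.
Rearranging for μ₀: μ₀ = (μ_n·τ_n − τ_data·x̄)/τ₀ = (35.1734·0.221734 − 0.215054·35.8) / 0.006680 = 0.100205/0.006680 ≈ 15.0.

μ₀ = 15.0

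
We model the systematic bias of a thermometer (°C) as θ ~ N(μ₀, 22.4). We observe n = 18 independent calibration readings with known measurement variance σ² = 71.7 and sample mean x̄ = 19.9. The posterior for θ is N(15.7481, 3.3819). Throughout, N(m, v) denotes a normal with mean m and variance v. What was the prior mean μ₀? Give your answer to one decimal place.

With known observation variance, the Normal–Normal posterior has precision τ_n = τ₀ + n/σ² and mean μ_n = (τ₀μ₀ + (n/σ²)x̄)/τ_n.
Here τ₀ = 1/22.4 = 0.044643 and τ_data = 18/71.7 = 0.251046, so τ_n = 0.295689.
Rearranging for μ₀: μ₀ = (μ_n·τ_n − τ_data·x̄)/τ₀ = (15.7481·0.295689 − 0.251046·19.9) / 0.044643 = -0.339275/0.044643 ≈ -7.6.

μ₀ = -7.6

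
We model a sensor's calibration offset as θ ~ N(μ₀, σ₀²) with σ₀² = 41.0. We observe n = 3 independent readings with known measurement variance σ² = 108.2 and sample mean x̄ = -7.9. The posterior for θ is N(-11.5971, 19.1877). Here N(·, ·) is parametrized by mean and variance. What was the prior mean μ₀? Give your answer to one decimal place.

With known observation variance, the Normal–Normal posterior has precision τ_n = τ₀ + n/σ² and mean μ_n = (τ₀μ₀ + (n/σ²)x̄)/τ_n.
Here τ₀ = 1/41.0 = 0.024390 and τ_data = 3/108.2 = 0.027726, so τ_n = 0.052116.
Rearranging for μ₀: μ₀ = (μ_n·τ_n − τ_data·x̄)/τ₀ = (-11.5971·0.052116 − 0.027726·-7.9) / 0.024390 = -0.385359/0.024390 ≈ -15.8.

μ₀ = -15.8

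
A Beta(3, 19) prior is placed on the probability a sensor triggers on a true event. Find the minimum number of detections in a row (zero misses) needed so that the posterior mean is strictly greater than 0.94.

After k detections and 0 misses the posterior is Beta(3+k, 19), with mean (3+k)/(3+19+k).
Set (3+k)/(22+k) > 0.94 and solve: k > (0.94·22 − 3)/(1 − 0.94) = 294.667.
The smallest integer exceeding 294.667 is 295.

k = 295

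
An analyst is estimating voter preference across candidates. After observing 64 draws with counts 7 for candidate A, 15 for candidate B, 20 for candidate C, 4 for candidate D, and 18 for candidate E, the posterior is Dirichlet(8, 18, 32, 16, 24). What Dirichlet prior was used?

Dirichlet(1, 3, 12, 12, 6)

For a Dirichlet(α) prior with multinomial counts c, the posterior is Dirichlet(α + c) componentwise.
Subtract each count from the matching posterior parameter: 8−7=1, 18−15=3, 32−20=12, 16−4=12, 24−18=6.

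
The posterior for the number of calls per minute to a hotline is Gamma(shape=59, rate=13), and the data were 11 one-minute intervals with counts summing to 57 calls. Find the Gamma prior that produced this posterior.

A Gamma(α, β) prior (rate parametrization) on a Poisson rate with n observations summing to S gives posterior Gamma(α+S, β+n).
So α = 59 − 57 = 2 and β = 13 − 11 = 2.

Gamma(shape=2, rate=2)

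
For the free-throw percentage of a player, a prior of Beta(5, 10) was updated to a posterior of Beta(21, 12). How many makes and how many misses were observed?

Beta is conjugate to the binomial likelihood: posterior = Beta(a+s, b+f).
So s = 21 − 5 = 16 and f = 12 − 10 = 2.

16 makes and 2 misses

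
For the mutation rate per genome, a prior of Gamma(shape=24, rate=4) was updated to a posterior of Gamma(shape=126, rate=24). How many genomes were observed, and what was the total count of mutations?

Gamma–Poisson conjugacy: posterior shape = α + Σxᵢ, posterior rate = β + n.
Matching: Σxᵢ = 126 − 24 = 102 and n = 24 − 4 = 20.

n = 20 genomes with total 102 mutations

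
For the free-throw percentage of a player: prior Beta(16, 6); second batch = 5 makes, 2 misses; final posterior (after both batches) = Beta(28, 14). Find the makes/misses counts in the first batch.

Because Beta–binomial updating is additive in the counts, the combined data contributed (α_post−α_prior, β_post−β_prior) successes and failures.
Total across both batches: 28−16=12 makes, 14−6=8 misses.
Subtract the second batch: 12−5=7 makes and 8−2=6 misses.

7 makes and 6 misses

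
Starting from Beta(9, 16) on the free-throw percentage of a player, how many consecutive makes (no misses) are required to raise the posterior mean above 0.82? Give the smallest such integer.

k = 64

After k makes and 0 misses the posterior is Beta(9+k, 16), with mean (9+k)/(9+16+k).
Set (9+k)/(25+k) > 0.82 and solve: k > (0.82·25 − 9)/(1 − 0.82) = 63.889.
The smallest integer exceeding 63.889 is 64.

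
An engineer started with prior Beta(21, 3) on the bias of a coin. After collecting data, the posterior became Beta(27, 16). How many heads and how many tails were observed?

A Beta(a, b) prior with s successes and f failures in binomial data gives a Beta(a+s, b+f) posterior.
Match parameters: s=27−21=6, f=16−3=13.

6 heads and 13 tails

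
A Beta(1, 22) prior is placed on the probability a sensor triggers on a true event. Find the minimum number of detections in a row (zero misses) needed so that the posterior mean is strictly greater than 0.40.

After k detections and 0 misses the posterior is Beta(1+k, 22), with mean (1+k)/(1+22+k).
Set (1+k)/(23+k) > 0.40 and solve: k > (0.40·23 − 1)/(1 − 0.40) = 13.667.
The smallest integer exceeding 13.667 is 14.

k = 14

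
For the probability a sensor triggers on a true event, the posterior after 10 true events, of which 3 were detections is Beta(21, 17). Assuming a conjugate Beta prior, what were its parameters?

Beta(18, 10)

Under Beta–binomial conjugacy the posterior parameters are (a+s, b+f).
Subtract the data counts: 21−3=18, 17−7=10.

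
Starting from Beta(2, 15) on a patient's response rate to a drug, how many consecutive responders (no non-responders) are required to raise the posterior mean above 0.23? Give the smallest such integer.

k = 3

After k responders and 0 non-responders the posterior is Beta(2+k, 15), with mean (2+k)/(2+15+k).
Set (2+k)/(17+k) > 0.23 and solve: k > (0.23·17 − 2)/(1 − 0.23) = 2.481.
The smallest integer exceeding 2.481 is 3, and checking k=3: (5)/(20) = 0.2500 > 0.23.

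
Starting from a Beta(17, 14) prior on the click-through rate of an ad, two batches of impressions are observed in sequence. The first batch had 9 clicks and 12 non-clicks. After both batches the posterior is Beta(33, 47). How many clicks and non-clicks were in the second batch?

Because Beta–binomial updating is additive in the counts, the combined data contributed (α_post−α_prior, β_post−β_prior) successes and failures.
Total across both batches: 33−17=16 clicks, 47−14=33 non-clicks.
Subtract the first batch: 16−9=7 clicks and 33−12=21 non-clicks.

7 clicks and 21 non-clicks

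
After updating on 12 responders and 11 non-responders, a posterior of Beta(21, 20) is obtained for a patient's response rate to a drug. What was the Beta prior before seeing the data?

A Beta(α, β) prior with s successes and f failures in binomial data gives a Beta(α+s, β+f) posterior.
Subtract the data counts: 21−12=9, 20−11=9.

Beta(9, 9)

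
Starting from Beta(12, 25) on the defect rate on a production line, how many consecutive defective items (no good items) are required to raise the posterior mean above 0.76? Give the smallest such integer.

k = 68

After k defective items and 0 good items the posterior is Beta(12+k, 25), with mean (12+k)/(12+25+k).
Set (12+k)/(37+k) > 0.76 and solve: k > (0.76·37 − 12)/(1 − 0.76) = 67.167.
The smallest integer exceeding 67.167 is 68.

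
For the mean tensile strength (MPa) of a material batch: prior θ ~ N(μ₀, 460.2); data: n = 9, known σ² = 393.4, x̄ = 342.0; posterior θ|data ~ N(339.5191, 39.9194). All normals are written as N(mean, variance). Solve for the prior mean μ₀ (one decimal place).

μ₀ = 313.4

The posterior mean is a precision-weighted average: μ_n = (τ₀μ₀ + τ_data·x̄)/(τ₀+τ_data), with τ₀=1/σ₀² and τ_data=n/σ².
Here τ₀ = 1/460.2 = 0.002173 and τ_data = 9/393.4 = 0.022877, so τ_n = 0.025050.
Rearranging for μ₀: μ₀ = (μ_n·τ_n − τ_data·x̄)/τ₀ = (339.5191·0.025050 − 0.022877·342.0) / 0.002173 = 0.681019/0.002173 ≈ 313.4.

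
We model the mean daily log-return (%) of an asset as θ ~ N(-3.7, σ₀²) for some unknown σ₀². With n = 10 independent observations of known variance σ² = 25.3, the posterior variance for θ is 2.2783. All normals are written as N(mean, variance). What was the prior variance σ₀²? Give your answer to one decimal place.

Posterior precision equals prior precision plus data precision: 1/σ_n² = 1/σ₀² + n/σ².
So 1/σ₀² = 1/2.2783 − 10/25.3 = 0.438924 − 0.395257 = 0.043667.
Hence σ₀² = 1/0.043667 ≈ 22.9.

σ₀² = 22.9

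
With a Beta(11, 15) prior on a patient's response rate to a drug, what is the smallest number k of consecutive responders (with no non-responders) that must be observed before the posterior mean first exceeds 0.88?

After k responders and 0 non-responders the posterior is Beta(11+k, 15), with mean (11+k)/(11+15+k).
Set (11+k)/(26+k) > 0.88 and solve: k > (0.88·26 − 11)/(1 − 0.88) = 99.000.
The smallest integer exceeding 99.000 is 100, and checking k=100: (111)/(126) = 0.8810 > 0.88.

k = 100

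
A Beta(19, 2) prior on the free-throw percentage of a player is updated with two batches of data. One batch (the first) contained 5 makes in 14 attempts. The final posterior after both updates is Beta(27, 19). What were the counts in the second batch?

3 makes and 8 misses

Because Beta–binomial updating is additive in the counts, the combined data contributed (α_post−α_prior, β_post−β_prior) successes and failures.
Total across both batches: 27−19=8 makes, 19−2=17 misses.
Subtract the first batch: 8−5=3 makes and 17−9=8 misses.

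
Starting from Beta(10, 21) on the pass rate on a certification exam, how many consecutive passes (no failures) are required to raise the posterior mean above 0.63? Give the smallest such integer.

After k passes and 0 failures the posterior is Beta(10+k, 21), with mean (10+k)/(10+21+k).
Set (10+k)/(31+k) > 0.63 and solve: k > (0.63·31 − 10)/(1 − 0.63) = 25.757.
The smallest integer exceeding 25.757 is 26.

k = 26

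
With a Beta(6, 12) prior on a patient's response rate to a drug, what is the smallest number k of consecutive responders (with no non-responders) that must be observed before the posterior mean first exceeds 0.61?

After k responders and 0 non-responders the posterior is Beta(6+k, 12), with mean (6+k)/(6+12+k).
Set (6+k)/(18+k) > 0.61 and solve: k > (0.61·18 − 6)/(1 − 0.61) = 12.769.
The smallest integer exceeding 12.769 is 13.

k = 13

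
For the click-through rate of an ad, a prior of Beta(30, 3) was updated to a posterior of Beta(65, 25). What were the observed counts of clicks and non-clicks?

35 clicks and 22 non-clicks

A Beta(α, β) prior with s successes and f failures in binomial data gives a Beta(α+s, β+f) posterior.
So s = 65 − 30 = 35 and f = 25 − 3 = 22.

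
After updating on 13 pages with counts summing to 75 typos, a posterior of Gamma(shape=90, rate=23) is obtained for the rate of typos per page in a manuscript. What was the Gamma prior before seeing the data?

Gamma–Poisson conjugacy: posterior shape = α + Σxᵢ, posterior rate = β + n.
So α = 90 − 75 = 15 and β = 23 − 13 = 10.

Gamma(shape=15, rate=10)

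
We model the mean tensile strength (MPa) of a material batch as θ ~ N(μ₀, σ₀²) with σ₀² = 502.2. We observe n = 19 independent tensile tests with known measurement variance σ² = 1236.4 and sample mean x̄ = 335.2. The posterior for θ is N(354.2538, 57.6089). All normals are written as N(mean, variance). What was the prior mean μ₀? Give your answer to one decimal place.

With known observation variance, the Normal–Normal posterior has precision τ_n = τ₀ + n/σ² and mean μ_n = (τ₀μ₀ + (n/σ²)x̄)/τ_n.
Here τ₀ = 1/502.2 = 0.001991 and τ_data = 19/1236.4 = 0.015367, so τ_n = 0.017358.
Rearranging for μ₀: μ₀ = (μ_n·τ_n − τ_data·x̄)/τ₀ = (354.2538·0.017358 − 0.015367·335.2) / 0.001991 = 0.998119/0.001991 ≈ 501.3.

μ₀ = 501.3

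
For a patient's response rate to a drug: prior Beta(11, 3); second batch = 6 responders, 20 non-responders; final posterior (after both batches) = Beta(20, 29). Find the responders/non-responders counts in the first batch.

3 responders and 6 non-responders

Because Beta–binomial updating is additive in the counts, the combined data contributed (α_post−α_prior, β_post−β_prior) successes and failures.
Total across both batches: 20−11=9 responders, 29−3=26 non-responders.
Subtract the second batch: 9−6=3 responders and 26−20=6 non-responders.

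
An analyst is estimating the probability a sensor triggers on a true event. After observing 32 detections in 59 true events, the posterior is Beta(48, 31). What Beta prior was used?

Beta(16, 4)

Beta is conjugate to the binomial likelihood: posterior = Beta(a+s, b+f).
So a = 48 − 32 = 16 and b = 31 − 27 = 4.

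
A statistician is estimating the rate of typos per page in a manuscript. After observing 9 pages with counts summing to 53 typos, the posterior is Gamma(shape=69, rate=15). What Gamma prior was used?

Gamma–Poisson conjugacy: posterior shape = α + Σxᵢ, posterior rate = β + n.
So α = 69 − 53 = 16 and β = 15 − 9 = 6.

Gamma(shape=16, rate=6)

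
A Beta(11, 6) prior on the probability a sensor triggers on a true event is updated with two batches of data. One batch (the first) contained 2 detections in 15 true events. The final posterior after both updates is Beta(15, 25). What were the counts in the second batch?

2 detections and 6 misses

Sequential conjugate updates are equivalent to a single update on the pooled data, so total successes = posterior α − prior α and total failures = posterior β − prior β.
Total across both batches: 15−11=4 detections, 25−6=19 misses.
Subtract the first batch: 4−2=2 detections and 19−13=6 misses.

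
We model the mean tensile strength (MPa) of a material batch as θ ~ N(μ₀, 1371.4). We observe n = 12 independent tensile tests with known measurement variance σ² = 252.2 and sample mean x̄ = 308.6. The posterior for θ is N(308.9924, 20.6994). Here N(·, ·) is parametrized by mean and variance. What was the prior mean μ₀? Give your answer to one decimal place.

μ₀ = 334.6

With known observation variance, the Normal–Normal posterior has precision τ_n = τ₀ + n/σ² and mean μ_n = (τ₀μ₀ + (n/σ²)x̄)/τ_n.
Here τ₀ = 1/1371.4 = 0.000729 and τ_data = 12/252.2 = 0.047581, so τ_n = 0.048310.
Rearranging for μ₀: μ₀ = (μ_n·τ_n − τ_data·x̄)/τ₀ = (308.9924·0.048310 − 0.047581·308.6) / 0.000729 = 0.243926/0.000729 ≈ 334.6.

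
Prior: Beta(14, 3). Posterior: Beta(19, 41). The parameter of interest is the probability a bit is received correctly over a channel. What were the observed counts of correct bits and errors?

5 correct bits and 38 errors

Beta is conjugate to the binomial likelihood: posterior = Beta(a+s, b+f).
So s = 19 − 14 = 5 and f = 41 − 3 = 38.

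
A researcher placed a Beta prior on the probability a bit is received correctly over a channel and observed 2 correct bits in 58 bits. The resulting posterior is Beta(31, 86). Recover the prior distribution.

Beta is conjugate to the binomial likelihood: posterior = Beta(a+s, b+f).
So a = 31 − 2 = 29 and b = 86 − 56 = 30.

Beta(29, 30)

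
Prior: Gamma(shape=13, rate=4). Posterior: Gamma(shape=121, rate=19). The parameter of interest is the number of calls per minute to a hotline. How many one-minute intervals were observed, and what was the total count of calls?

n = 15 one-minute intervals with total 108 calls

Gamma–Poisson conjugacy: posterior shape = α + Σxᵢ, posterior rate = β + n.
Matching: Σxᵢ = 121 − 13 = 108 and n = 19 − 4 = 15.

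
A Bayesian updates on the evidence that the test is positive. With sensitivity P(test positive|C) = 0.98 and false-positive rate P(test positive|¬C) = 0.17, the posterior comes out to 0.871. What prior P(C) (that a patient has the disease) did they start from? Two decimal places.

P(C) = 0.54

In odds form, posterior odds = prior odds × likelihood ratio, so prior odds = posterior odds ÷ LR.
Posterior odds = 0.871/(1−0.871) = 6.7519. LR = 0.98/0.17 = 5.7647.
Prior odds = 6.7519/5.7647 = 1.1712, so P(C) = 1.1712/(1+1.1712) ≈ 0.54.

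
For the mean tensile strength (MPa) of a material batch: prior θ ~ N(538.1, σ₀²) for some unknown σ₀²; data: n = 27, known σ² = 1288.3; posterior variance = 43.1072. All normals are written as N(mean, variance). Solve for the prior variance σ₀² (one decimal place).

σ₀² = 446.4

Posterior precision equals prior precision plus data precision: 1/σ_n² = 1/σ₀² + n/σ².
So 1/σ₀² = 1/43.1072 − 27/1288.3 = 0.023198 − 0.020958 = 0.002240.
Hence σ₀² = 1/0.002240 ≈ 446.4.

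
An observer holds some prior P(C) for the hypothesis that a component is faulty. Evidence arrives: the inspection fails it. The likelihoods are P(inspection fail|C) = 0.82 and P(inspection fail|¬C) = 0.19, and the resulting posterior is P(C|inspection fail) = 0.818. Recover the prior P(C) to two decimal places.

In odds form, posterior odds = prior odds × likelihood ratio, so prior odds = posterior odds ÷ LR.
Posterior odds = 0.818/(1−0.818) = 4.4945. LR = 0.82/0.19 = 4.3158.
Prior odds = 4.4945/4.3158 = 1.0414, so P(C) = 1.0414/(1+1.0414) ≈ 0.51.

P(C) = 0.51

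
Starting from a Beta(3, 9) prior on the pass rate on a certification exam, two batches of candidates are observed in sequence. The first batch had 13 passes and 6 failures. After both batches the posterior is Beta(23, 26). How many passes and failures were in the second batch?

Sequential conjugate updates are equivalent to a single update on the pooled data, so total successes = posterior α − prior α and total failures = posterior β − prior β.
Total across both batches: 23−3=20 passes, 26−9=17 failures.
Subtract the first batch: 20−13=7 passes and 17−6=11 failures.

7 passes and 11 failures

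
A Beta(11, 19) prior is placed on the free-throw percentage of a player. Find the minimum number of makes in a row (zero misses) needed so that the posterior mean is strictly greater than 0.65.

After k makes and 0 misses the posterior is Beta(11+k, 19), with mean (11+k)/(11+19+k).
Set (11+k)/(30+k) > 0.65 and solve: k > (0.65·30 − 11)/(1 − 0.65) = 24.286.
The smallest integer exceeding 24.286 is 25, and checking k=25: (36)/(55) = 0.6545 > 0.65.

k = 25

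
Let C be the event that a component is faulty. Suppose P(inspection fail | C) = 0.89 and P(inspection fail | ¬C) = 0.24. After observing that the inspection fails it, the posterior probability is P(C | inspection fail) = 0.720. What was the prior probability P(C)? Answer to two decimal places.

P(C) = 0.41

Bayes' rule in odds form gives O(C|E) = O(C)·[P(E|C)/P(E|¬C)], hence O(C) = O(C|E)/LR.
Posterior odds = 0.720/(1−0.720) = 2.5714. LR = 0.89/0.24 = 3.7083.
Prior odds = 2.5714/3.7083 = 0.6934, so P(C) = 0.6934/(1+0.6934) ≈ 0.41.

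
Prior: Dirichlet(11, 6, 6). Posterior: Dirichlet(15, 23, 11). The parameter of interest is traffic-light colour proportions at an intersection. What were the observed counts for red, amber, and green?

For a Dirichlet(α) prior with multinomial counts c, the posterior is Dirichlet(α + c) componentwise.
Counts are posterior − prior componentwise: 15−11=4, 23−6=17, 11−6=5.

counts (4, 17, 5)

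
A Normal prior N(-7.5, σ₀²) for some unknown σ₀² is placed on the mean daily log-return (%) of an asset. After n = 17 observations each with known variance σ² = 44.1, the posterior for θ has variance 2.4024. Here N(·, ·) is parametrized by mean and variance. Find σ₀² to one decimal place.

σ₀² = 32.5

For the Normal–Normal model with known σ², precisions add: τ_n = τ₀ + n/σ².
So 1/σ₀² = 1/2.4024 − 17/44.1 = 0.416250 − 0.385488 = 0.030762.
Hence σ₀² = 1/0.030762 ≈ 32.5.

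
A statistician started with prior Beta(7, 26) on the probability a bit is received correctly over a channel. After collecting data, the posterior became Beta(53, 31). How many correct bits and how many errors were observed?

46 correct bits and 5 errors

Beta is conjugate to the binomial likelihood: posterior = Beta(α+s, β+f).
Match parameters: s=53−7=46, f=31−26=5.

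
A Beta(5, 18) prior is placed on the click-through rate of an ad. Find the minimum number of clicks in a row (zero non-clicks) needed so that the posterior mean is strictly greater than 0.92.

k = 203

After k clicks and 0 non-clicks the posterior is Beta(5+k, 18), with mean (5+k)/(5+18+k).
Set (5+k)/(23+k) > 0.92 and solve: k > (0.92·23 − 5)/(1 − 0.92) = 202.000.
The smallest integer exceeding 202.000 is 203, and checking k=203: (208)/(226) = 0.9204 > 0.92.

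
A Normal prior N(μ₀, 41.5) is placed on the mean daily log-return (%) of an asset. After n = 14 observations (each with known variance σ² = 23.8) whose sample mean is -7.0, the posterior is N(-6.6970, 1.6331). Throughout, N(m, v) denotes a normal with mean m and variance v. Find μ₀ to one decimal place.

μ₀ = 0.7

With known observation variance, the Normal–Normal posterior has precision τ_n = τ₀ + n/σ² and mean μ_n = (τ₀μ₀ + (n/σ²)x̄)/τ_n.
Here τ₀ = 1/41.5 = 0.024096 and τ_data = 14/23.8 = 0.588235, so τ_n = 0.612331.
Rearranging for μ₀: μ₀ = (μ_n·τ_n − τ_data·x̄)/τ₀ = (-6.6970·0.612331 − 0.588235·-7.0) / 0.024096 = 0.016864/0.024096 ≈ 0.7.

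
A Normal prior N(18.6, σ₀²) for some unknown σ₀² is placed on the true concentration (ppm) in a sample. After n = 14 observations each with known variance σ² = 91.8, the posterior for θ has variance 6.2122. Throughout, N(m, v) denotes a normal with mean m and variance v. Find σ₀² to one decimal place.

For the Normal–Normal model with known σ², precisions add: τ_n = τ₀ + n/σ².
So 1/σ₀² = 1/6.2122 − 14/91.8 = 0.160974 − 0.152505 = 0.008469.
Hence σ₀² = 1/0.008469 ≈ 118.1.

σ₀² = 118.1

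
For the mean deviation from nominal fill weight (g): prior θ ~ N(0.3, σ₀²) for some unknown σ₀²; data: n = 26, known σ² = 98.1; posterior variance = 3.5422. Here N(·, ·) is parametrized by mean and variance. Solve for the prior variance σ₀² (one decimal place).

σ₀² = 57.9

Posterior precision equals prior precision plus data precision: 1/σ_n² = 1/σ₀² + n/σ².
So 1/σ₀² = 1/3.5422 − 26/98.1 = 0.282310 − 0.265036 = 0.017274.
Hence σ₀² = 1/0.017274 ≈ 57.9.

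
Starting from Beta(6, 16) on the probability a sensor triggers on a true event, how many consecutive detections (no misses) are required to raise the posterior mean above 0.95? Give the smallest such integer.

After k detections and 0 misses the posterior is Beta(6+k, 16), with mean (6+k)/(6+16+k).
Set (6+k)/(22+k) > 0.95 and solve: k > (0.95·22 − 6)/(1 − 0.95) = 298.000.
The smallest integer exceeding 298.000 is 299.

k = 299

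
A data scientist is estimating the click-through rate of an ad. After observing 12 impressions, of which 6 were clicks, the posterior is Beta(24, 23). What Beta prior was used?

Beta(18, 17)

Under Beta–binomial conjugacy the posterior parameters are (a+s, b+f).
Subtract the data counts: 24−6=18, 23−6=17.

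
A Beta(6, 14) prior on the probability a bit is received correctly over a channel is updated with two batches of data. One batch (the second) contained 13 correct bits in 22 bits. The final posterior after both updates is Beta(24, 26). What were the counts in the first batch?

Sequential conjugate updates are equivalent to a single update on the pooled data, so total successes = posterior α − prior α and total failures = posterior β − prior β.
Total across both batches: 24−6=18 correct bits, 26−14=12 errors.
Subtract the second batch: 18−13=5 correct bits and 12−9=3 errors.

5 correct bits and 3 errors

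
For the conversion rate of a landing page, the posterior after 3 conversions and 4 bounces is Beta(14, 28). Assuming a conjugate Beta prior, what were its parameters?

Under Beta–binomial conjugacy the posterior parameters are (a+s, b+f).
So a = 14 − 3 = 11 and b = 28 − 4 = 24.

Beta(11, 24)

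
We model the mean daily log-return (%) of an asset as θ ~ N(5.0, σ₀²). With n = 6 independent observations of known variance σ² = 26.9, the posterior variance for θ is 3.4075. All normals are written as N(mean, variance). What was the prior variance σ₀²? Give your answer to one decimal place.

For the Normal–Normal model with known σ², precisions add: τ_n = τ₀ + n/σ².
So 1/σ₀² = 1/3.4075 − 6/26.9 = 0.293470 − 0.223048 = 0.070422.
Hence σ₀² = 1/0.070422 ≈ 14.2.

σ₀² = 14.2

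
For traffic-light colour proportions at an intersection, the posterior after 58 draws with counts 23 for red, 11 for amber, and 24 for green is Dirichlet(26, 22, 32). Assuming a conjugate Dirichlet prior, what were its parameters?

Dirichlet(3, 11, 8)

For a Dirichlet(α) prior with multinomial counts c, the posterior is Dirichlet(α + c) componentwise.
Subtract each count from the matching posterior parameter: 26−23=3, 22−11=11, 32−24=8.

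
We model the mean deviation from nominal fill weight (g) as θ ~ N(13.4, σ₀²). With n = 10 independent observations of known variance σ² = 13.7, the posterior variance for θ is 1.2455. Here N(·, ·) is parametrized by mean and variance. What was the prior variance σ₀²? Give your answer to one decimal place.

σ₀² = 13.7

For the Normal–Normal model with known σ², precisions add: τ_n = τ₀ + n/σ².
So 1/σ₀² = 1/1.2455 − 10/13.7 = 0.802890 − 0.729927 = 0.072963.
Hence σ₀² = 1/0.072963 ≈ 13.7.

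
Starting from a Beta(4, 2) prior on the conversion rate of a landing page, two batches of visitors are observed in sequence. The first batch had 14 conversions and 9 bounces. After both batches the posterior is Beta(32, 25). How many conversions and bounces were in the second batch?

Because Beta–binomial updating is additive in the counts, the combined data contributed (α_post−α_prior, β_post−β_prior) successes and failures.
Total across both batches: 32−4=28 conversions, 25−2=23 bounces.
Subtract the first batch: 28−14=14 conversions and 23−9=14 bounces.

14 conversions and 14 bounces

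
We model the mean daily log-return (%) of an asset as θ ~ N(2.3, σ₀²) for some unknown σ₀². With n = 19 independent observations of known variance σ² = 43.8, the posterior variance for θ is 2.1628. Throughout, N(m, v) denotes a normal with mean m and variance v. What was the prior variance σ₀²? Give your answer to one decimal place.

σ₀² = 35.0

For the Normal–Normal model with known σ², precisions add: τ_n = τ₀ + n/σ².
So 1/σ₀² = 1/2.1628 − 19/43.8 = 0.462364 − 0.433790 = 0.028574.
Hence σ₀² = 1/0.028574 ≈ 35.0.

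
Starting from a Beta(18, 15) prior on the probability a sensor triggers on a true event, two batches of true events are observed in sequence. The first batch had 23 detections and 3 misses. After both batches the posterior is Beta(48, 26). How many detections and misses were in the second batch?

Because Beta–binomial updating is additive in the counts, the combined data contributed (α_post−α_prior, β_post−β_prior) successes and failures.
Total across both batches: 48−18=30 detections, 26−15=11 misses.
Subtract the first batch: 30−23=7 detections and 11−3=8 misses.

7 detections and 8 misses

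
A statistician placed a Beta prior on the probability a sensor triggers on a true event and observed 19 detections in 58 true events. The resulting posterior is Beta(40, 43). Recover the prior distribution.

Beta(21, 4)

Beta is conjugate to the binomial likelihood: posterior = Beta(a+s, b+f).
So a = 40 − 19 = 21 and b = 43 − 39 = 4.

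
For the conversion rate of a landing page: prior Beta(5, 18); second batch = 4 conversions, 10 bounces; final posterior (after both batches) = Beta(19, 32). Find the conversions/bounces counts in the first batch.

Because Beta–binomial updating is additive in the counts, the combined data contributed (α_post−α_prior, β_post−β_prior) successes and failures.
Total across both batches: 19−5=14 conversions, 32−18=14 bounces.
Subtract the second batch: 14−4=10 conversions and 14−10=4 bounces.

10 conversions and 4 bounces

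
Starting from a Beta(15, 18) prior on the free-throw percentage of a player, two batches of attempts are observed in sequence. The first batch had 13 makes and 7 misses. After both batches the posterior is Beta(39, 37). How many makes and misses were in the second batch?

11 makes and 12 misses

Sequential conjugate updates are equivalent to a single update on the pooled data, so total successes = posterior α − prior α and total failures = posterior β − prior β.
Total across both batches: 39−15=24 makes, 37−18=19 misses.
Subtract the first batch: 24−13=11 makes and 19−7=12 misses.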